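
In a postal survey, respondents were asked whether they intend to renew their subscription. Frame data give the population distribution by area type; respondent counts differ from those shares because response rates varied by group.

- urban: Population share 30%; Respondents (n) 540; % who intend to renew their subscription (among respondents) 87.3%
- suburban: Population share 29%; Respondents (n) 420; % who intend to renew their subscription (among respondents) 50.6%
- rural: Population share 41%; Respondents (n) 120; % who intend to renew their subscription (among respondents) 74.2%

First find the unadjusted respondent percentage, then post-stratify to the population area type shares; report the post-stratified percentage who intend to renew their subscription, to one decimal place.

71.3%

Unadjusted (pooled respondent) estimate weights by respondent counts:
  (540/1080)×87.3 + (420/1080)×50.6 + (120/1080)×74.2 = 71.5722%
Post-stratified estimate weights by population shares:
  0.3×87.3 + 0.29×50.6 + 0.41×74.2 = 71.286%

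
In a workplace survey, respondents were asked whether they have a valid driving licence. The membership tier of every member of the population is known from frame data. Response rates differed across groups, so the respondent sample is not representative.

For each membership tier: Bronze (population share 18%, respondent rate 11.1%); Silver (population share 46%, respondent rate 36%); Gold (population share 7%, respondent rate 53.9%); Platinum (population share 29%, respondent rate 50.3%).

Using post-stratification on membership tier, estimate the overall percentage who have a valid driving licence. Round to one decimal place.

36.9%

Reweight to the known membership tier distribution:
  Bronze: 0.18 × 11.1 = 1.998
  Silver: 0.46 × 36 = 16.56
  Gold: 0.07 × 53.9 = 3.773
  Platinum: 0.29 × 50.3 = 14.587
Post-stratified estimate = 36.918 → 36.9%.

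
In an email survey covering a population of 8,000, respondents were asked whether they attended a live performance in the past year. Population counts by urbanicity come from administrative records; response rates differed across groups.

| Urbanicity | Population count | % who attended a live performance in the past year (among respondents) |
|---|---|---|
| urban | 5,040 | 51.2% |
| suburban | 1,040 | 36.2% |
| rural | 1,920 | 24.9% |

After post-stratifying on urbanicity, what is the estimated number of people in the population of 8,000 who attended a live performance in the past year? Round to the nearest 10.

3,440

Each cell contributes its population count × the respondent rate:
  urban: 5,040 × 51.2% = 2580.48
  suburban: 1,040 × 36.2% = 376.48
  rural: 1,920 × 24.9% = 478.08
Estimated total = 3435.04 → 3,440.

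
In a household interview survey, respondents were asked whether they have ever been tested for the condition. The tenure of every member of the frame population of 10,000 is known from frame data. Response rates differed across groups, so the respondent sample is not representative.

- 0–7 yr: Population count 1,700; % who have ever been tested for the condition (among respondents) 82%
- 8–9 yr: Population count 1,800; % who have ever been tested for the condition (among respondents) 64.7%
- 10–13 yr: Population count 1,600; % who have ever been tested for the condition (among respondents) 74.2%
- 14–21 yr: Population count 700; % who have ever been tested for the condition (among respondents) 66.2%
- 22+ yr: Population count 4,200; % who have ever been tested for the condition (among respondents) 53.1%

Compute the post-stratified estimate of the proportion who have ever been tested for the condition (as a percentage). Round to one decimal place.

Each cell contributes population-share × respondent value:
  0–7 yr: (1,700/10,000) × 82 = 13.94
  8–9 yr: (1,800/10,000) × 64.7 = 11.646
  10–13 yr: (1,600/10,000) × 74.2 = 11.872
  14–21 yr: (700/10,000) × 66.2 = 4.634
  22+ yr: (4,200/10,000) × 53.1 = 22.302
Post-stratified estimate = 64.394 → 64.4%.

64.4%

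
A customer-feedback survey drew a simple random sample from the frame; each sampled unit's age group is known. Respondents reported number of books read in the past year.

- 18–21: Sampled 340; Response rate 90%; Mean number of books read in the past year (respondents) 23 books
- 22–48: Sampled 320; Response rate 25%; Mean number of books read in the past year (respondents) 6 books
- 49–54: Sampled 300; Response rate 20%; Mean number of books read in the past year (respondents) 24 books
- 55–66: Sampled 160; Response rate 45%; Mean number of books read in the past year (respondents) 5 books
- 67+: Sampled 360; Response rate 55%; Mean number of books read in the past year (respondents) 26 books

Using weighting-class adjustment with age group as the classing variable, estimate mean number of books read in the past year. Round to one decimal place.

With weight = n_sampled/n_responded per class, the weighted class total is n_sampled:
  18–21: 340 × 23 = 7820
  22–48: 320 × 6 = 1920
  49–54: 300 × 24 = 7200
  55–66: 160 × 5 = 800
  67+: 360 × 26 = 9360
Adjusted estimate = 27,100 / 1,480 = 18.3108 → 18.3.

18.3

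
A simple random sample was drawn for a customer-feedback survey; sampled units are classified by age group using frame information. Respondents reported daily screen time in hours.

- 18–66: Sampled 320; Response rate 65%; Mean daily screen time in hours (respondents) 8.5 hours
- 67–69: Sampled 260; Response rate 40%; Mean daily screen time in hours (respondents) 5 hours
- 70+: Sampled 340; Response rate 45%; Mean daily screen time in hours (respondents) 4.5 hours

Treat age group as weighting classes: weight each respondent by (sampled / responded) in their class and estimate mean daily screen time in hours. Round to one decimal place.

6.0

Inverse-response-rate weighting restores each class to its sampled count, so class totals weight by n_sampled:
  18–66: 320 × 8.5 = 2720
  67–69: 260 × 5 = 1300
  70+: 340 × 4.5 = 1530
Adjusted estimate = 5550 / 920 = 6.03261 → 6.0.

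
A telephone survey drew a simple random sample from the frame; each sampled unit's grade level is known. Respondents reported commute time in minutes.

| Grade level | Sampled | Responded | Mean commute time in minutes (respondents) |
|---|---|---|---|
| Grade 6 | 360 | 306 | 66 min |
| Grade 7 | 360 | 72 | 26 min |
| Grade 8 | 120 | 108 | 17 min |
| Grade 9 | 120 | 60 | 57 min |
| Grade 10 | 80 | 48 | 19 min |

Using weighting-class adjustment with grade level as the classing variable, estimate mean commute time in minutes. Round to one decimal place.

Class response rates: Grade 6 306/360 = 85%, Grade 7 72/360 = 20%, Grade 8 108/120 = 90%, Grade 9 60/120 = 50%, Grade 10 48/80 = 60%.
Each respondent's weight = sampled/responded in their class; summing within a class gives n_sampled, so:
  Grade 6: 360 × 66 = 23,760
  Grade 7: 360 × 26 = 9360
  Grade 8: 120 × 17 = 2040
  Grade 9: 120 × 57 = 6840
  Grade 10: 80 × 19 = 1520
Adjusted estimate = 43,520 / 1,040 = 41.8462 → 41.8.

41.8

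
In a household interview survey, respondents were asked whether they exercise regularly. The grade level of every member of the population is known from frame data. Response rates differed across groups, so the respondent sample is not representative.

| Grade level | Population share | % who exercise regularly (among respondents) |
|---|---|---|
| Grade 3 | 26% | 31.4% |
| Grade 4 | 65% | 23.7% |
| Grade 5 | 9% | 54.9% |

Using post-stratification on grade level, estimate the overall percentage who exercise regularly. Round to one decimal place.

Weight each group's respondent value by its population share:
  Grade 3: 0.26 × 31.4 = 8.164
  Grade 4: 0.65 × 23.7 = 15.405
  Grade 5: 0.09 × 54.9 = 4.941
Post-stratified estimate = 28.51 → 28.5%.

28.5%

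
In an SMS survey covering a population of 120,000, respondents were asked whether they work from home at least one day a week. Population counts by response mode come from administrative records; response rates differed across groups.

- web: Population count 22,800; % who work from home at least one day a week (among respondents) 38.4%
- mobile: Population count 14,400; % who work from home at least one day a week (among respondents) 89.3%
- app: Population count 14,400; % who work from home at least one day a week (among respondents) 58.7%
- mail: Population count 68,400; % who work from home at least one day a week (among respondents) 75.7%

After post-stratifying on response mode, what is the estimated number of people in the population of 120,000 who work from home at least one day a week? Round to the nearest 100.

Apply each group's respondent rate to its population count:
  web: 22,800 × 38.4% = 8755.2
  mobile: 14,400 × 89.3% = 12859.2
  app: 14,400 × 58.7% = 8452.8
  mail: 68,400 × 75.7% = 51778.8
Estimated total = 81,846 → 81,800.

81,800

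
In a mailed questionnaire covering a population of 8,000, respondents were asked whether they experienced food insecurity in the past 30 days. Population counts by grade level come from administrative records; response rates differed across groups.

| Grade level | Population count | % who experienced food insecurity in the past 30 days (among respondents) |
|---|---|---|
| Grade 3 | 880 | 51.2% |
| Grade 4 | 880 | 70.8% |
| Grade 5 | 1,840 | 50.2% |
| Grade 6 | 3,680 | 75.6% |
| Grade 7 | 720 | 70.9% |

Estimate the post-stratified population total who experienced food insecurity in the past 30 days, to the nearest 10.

5,290

Each cell contributes its population count × the respondent rate:
  Grade 3: 880 × 51.2% = 450.56
  Grade 4: 880 × 70.8% = 623.04
  Grade 5: 1,840 × 50.2% = 923.68
  Grade 6: 3,680 × 75.6% = 2782.08
  Grade 7: 720 × 70.9% = 510.48
Estimated total = 5289.84 → 5,290.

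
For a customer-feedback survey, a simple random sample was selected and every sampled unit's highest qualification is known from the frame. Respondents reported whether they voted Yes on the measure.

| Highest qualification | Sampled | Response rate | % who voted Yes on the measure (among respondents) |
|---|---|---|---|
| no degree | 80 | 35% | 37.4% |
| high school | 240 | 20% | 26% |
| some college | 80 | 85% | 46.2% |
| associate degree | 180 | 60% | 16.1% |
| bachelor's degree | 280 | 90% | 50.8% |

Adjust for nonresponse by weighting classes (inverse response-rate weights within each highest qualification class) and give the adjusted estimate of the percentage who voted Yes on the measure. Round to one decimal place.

34.9%

Each respondent's weight = sampled/responded in their class; summing within a class gives n_sampled, so:
  no degree: 80 × 37.4 = 2992
  high school: 240 × 26 = 6240
  some college: 80 × 46.2 = 3696
  associate degree: 180 × 16.1 = 2898
  bachelor's degree: 280 × 50.8 = 14,224
Adjusted estimate = 30,050 / 860 = 34.9419 → 34.9%.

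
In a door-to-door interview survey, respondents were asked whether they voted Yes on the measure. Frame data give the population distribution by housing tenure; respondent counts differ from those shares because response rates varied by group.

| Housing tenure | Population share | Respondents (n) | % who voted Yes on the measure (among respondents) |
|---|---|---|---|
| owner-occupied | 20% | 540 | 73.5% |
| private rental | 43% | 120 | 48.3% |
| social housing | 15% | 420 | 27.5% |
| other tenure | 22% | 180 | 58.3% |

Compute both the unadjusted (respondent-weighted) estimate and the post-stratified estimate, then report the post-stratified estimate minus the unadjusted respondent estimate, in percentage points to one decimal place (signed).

Without adjustment, the pooled respondent share is:
  (540/1260)×73.5 + (120/1260)×48.3 + (420/1260)×27.5 + (180/1260)×58.3 = 53.5952%
Post-stratified estimate weights by population shares:
  0.2×73.5 + 0.43×48.3 + 0.15×27.5 + 0.22×58.3 = 52.42%
Difference = 52.42 − 53.5952 = -1.1752 pp.

-1.2 percentage points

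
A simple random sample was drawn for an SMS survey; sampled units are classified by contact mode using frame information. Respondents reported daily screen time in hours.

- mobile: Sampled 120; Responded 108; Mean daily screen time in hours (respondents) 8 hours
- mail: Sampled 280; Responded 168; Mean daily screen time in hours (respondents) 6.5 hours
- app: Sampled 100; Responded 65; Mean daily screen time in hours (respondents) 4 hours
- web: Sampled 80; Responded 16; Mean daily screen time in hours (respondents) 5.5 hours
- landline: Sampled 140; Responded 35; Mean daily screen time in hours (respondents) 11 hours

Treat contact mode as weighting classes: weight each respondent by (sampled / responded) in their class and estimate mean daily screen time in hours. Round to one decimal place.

Response rates by class: mobile 108/120 = 90%, mail 168/280 = 60%, app 65/100 = 65%, web 16/80 = 20%, landline 35/140 = 25%.
With weight = n_sampled/n_responded per class, the weighted class total is n_sampled:
  mobile: 120 × 8 = 960
  mail: 280 × 6.5 = 1820
  app: 100 × 4 = 400
  web: 80 × 5.5 = 440
  landline: 140 × 11 = 1540
Adjusted estimate = 5160 / 720 = 7.16667 → 7.2.

7.2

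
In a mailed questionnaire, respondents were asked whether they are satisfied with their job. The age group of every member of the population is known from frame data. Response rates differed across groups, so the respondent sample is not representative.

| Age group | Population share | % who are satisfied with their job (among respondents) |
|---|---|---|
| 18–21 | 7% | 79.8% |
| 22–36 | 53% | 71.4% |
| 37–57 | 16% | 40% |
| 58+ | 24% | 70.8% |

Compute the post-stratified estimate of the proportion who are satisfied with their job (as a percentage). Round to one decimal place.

66.8%

Post-stratification weights by population share, not respondent share:
  18–21: 0.07 × 79.8 = 5.586
  22–36: 0.53 × 71.4 = 37.842
  37–57: 0.16 × 40 = 6.4
  58+: 0.24 × 70.8 = 16.992
Post-stratified estimate = 66.82 → 66.8%.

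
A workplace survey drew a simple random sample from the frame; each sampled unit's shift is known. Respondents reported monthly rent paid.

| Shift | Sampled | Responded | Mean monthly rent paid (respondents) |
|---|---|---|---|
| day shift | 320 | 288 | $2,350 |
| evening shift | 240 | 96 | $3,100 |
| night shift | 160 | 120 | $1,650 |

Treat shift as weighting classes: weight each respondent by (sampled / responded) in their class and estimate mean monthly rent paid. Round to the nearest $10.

Class response rates: day shift 288/320 = 90%, evening shift 96/240 = 40%, night shift 120/160 = 75%.
Each respondent's weight = sampled/responded in their class; summing within a class gives n_sampled, so:
  day shift: 320 × 2350 = 752,000
  evening shift: 240 × 3100 = 744,000
  night shift: 160 × 1650 = 264,000
Adjusted estimate = 1,760,000 / 720 = 2444.44 → $2,440.

$2,440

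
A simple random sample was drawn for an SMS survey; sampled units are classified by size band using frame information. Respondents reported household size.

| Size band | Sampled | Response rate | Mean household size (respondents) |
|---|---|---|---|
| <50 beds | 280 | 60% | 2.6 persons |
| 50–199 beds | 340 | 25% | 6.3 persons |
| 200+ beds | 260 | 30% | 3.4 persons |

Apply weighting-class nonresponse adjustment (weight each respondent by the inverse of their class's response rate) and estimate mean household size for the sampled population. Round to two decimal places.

4.27

Inverse-response-rate weighting restores each class to its sampled count, so class totals weight by n_sampled:
  <50 beds: 280 × 2.6 = 728
  50–199 beds: 340 × 6.3 = 2142
  200+ beds: 260 × 3.4 = 884
Adjusted estimate = 3754 / 880 = 4.26591 → 4.27.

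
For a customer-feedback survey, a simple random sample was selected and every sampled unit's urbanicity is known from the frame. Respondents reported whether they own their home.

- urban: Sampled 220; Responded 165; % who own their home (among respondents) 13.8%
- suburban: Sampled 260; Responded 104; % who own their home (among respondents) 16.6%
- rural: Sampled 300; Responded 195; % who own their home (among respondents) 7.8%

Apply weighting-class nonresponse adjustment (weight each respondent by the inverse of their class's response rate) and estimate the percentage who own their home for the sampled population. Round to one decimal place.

Response rates by class: urban 165/220 = 75%, suburban 104/260 = 40%, rural 195/300 = 65%.
Inverse-response-rate weighting restores each class to its sampled count, so class totals weight by n_sampled:
  urban: 220 × 13.8 = 3036
  suburban: 260 × 16.6 = 4316
  rural: 300 × 7.8 = 2340
Adjusted estimate = 9692 / 780 = 12.4256 → 12.4%.

12.4%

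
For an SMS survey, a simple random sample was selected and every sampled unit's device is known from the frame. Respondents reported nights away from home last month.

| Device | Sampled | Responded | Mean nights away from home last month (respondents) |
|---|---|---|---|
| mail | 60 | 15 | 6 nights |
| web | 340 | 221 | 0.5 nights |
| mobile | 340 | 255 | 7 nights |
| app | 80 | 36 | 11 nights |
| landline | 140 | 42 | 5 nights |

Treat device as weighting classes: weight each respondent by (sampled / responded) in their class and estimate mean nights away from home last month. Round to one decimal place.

Response rates by class: mail 15/60 = 25%, web 221/340 = 65%, mobile 255/340 = 75%, app 36/80 = 45%, landline 42/140 = 30%.
Each respondent's weight = sampled/responded in their class; summing within a class gives n_sampled, so:
  mail: 60 × 6 = 360
  web: 340 × 0.5 = 170
  mobile: 340 × 7 = 2380
  app: 80 × 11 = 880
  landline: 140 × 5 = 700
Adjusted estimate = 4490 / 960 = 4.67708 → 4.7.

4.7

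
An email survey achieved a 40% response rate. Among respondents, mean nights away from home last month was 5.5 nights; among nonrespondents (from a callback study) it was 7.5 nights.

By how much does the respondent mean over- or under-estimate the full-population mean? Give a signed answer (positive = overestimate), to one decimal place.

-1.2

Nonresponse fraction = 1 − 0.4 = 0.6.
Bias = (nonresponse fraction) × (respondent mean − nonrespondent mean)
     = 0.6 × (5.5 − 7.5) = 0.6 × -2 = -1.2.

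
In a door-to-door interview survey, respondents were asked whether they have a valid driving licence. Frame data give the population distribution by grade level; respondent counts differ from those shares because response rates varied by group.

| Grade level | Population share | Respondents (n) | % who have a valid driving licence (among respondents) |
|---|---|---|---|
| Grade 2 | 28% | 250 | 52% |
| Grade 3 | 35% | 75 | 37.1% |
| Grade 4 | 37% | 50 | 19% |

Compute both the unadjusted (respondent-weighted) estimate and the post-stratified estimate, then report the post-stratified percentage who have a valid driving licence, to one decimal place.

Naive respondent-only estimate (weights = respondent counts):
  (250/375)×52 + (75/375)×37.1 + (50/375)×19 = 44.62%
Post-stratifying to population shares instead:
  0.28×52 + 0.35×37.1 + 0.37×19 = 34.575%

34.6%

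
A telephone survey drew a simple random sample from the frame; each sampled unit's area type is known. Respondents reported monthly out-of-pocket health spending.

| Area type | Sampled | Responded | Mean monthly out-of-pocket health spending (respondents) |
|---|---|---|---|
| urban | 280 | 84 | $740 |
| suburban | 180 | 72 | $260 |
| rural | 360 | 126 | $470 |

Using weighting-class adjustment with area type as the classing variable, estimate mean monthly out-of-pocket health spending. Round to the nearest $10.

$520

Response rates by class: urban 84/280 = 30%, suburban 72/180 = 40%, rural 126/360 = 35%.
Weighting each respondent by the inverse class response rate inflates each class back to its sampled size, so the class weight is n_sampled:
  urban: 280 × 740 = 207,200
  suburban: 180 × 260 = 46,800
  rural: 360 × 470 = 169,200
Adjusted estimate = 423,200 / 820 = 516.098 → $520.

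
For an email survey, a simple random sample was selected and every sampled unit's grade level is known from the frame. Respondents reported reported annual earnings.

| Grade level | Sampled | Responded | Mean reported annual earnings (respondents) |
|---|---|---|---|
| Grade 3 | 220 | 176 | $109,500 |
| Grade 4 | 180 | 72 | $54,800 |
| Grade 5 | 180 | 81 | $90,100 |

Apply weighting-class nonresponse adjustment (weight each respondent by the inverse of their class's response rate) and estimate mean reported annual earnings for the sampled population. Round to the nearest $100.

Response rates by class: Grade 3 176/220 = 80%, Grade 4 72/180 = 40%, Grade 5 81/180 = 45%.
With weight = n_sampled/n_responded per class, the weighted class total is n_sampled:
  Grade 3: 220 × 109,500 = 24,090,000
  Grade 4: 180 × 54,800 = 9,864,000
  Grade 5: 180 × 90,100 = 16,218,000
Adjusted estimate = 50,172,000 / 580 = 86503.4 → $86,500.

$86,500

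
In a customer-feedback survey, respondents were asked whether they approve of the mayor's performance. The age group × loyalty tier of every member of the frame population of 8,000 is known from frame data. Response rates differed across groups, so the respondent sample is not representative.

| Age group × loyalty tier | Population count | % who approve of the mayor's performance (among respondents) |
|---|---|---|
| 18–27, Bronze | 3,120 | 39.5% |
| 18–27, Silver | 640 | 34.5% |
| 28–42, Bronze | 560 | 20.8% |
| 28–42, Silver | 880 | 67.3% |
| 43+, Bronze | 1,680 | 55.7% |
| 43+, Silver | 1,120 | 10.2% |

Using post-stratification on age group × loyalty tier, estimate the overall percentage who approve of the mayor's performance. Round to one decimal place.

40.1%

Post-stratification weights by population share, not respondent share:
  18–27, Bronze: (3,120/8,000) × 39.5 = 15.405
  18–27, Silver: (640/8,000) × 34.5 = 2.76
  28–42, Bronze: (560/8,000) × 20.8 = 1.456
  28–42, Silver: (880/8,000) × 67.3 = 7.403
  43+, Bronze: (1,680/8,000) × 55.7 = 11.697
  43+, Silver: (1,120/8,000) × 10.2 = 1.428
Post-stratified estimate = 40.149 → 40.1%.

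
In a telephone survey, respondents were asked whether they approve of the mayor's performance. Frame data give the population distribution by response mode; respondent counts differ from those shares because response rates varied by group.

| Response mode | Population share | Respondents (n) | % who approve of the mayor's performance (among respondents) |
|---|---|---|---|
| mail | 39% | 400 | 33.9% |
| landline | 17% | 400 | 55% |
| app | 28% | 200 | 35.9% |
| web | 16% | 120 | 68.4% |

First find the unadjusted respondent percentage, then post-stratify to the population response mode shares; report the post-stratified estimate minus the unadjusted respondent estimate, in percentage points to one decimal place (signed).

-1.9 percentage points

Without adjustment, the pooled respondent share is:
  (400/1120)×33.9 + (400/1120)×55 + (200/1120)×35.9 + (120/1120)×68.4 = 45.4893%
Post-stratified estimate weights by population shares:
  0.39×33.9 + 0.17×55 + 0.28×35.9 + 0.16×68.4 = 43.567%
Difference = 43.567 − 45.4893 = -1.9223 pp.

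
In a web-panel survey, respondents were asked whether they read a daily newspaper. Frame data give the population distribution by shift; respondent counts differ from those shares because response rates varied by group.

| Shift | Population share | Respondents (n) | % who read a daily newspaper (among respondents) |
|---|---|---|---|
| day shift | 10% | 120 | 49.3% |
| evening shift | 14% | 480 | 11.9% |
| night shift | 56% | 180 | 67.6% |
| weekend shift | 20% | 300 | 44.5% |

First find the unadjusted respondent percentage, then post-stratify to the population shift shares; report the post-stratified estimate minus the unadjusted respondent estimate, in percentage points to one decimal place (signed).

+19.0 percentage points

Unadjusted (pooled respondent) estimate weights by respondent counts:
  (120/1080)×49.3 + (480/1080)×11.9 + (180/1080)×67.6 + (300/1080)×44.5 = 34.3944%
Reweighting by population shift shares:
  0.1×49.3 + 0.14×11.9 + 0.56×67.6 + 0.2×44.5 = 53.352%
Difference = 53.352 − 34.3944 = 18.9576 pp.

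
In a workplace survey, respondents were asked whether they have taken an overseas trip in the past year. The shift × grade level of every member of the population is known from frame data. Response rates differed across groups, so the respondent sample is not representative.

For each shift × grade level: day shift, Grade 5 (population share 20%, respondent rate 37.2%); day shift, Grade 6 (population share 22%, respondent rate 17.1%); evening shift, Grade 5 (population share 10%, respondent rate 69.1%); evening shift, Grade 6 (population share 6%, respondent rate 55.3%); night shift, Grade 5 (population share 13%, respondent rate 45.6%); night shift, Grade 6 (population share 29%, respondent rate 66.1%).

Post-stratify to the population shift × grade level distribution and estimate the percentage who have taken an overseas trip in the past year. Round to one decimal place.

46.5%

Post-stratification weights by population share, not respondent share:
  day shift, Grade 5: 0.2 × 37.2 = 7.44
  day shift, Grade 6: 0.22 × 17.1 = 3.762
  evening shift, Grade 5: 0.1 × 69.1 = 6.91
  evening shift, Grade 6: 0.06 × 55.3 = 3.318
  night shift, Grade 5: 0.13 × 45.6 = 5.928
  night shift, Grade 6: 0.29 × 66.1 = 19.169
Post-stratified estimate = 46.527 → 46.5%.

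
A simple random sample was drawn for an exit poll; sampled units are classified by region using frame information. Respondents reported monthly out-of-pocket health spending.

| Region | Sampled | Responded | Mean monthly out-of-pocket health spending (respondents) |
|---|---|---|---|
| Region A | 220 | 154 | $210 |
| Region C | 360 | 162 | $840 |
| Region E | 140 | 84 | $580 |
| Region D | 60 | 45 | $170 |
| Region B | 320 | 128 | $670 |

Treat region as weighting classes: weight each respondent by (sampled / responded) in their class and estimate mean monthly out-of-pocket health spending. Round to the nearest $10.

Response rates by class: Region A 154/220 = 70%, Region C 162/360 = 45%, Region E 84/140 = 60%, Region D 45/60 = 75%, Region B 128/320 = 40%.
Each respondent's weight = sampled/responded in their class; summing within a class gives n_sampled, so:
  Region A: 220 × 210 = 46,200
  Region C: 360 × 840 = 302,400
  Region E: 140 × 580 = 81,200
  Region D: 60 × 170 = 10,200
  Region B: 320 × 670 = 214,400
Adjusted estimate = 654,400 / 1,100 = 594.909 → $590.

$590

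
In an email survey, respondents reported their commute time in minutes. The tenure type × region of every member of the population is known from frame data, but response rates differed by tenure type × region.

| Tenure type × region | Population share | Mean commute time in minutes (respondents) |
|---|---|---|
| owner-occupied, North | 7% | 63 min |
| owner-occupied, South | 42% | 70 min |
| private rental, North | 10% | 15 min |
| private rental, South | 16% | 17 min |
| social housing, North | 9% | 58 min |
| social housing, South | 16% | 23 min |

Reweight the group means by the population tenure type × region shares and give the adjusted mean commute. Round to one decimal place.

46.9

Reweight to the known tenure type × region distribution:
  owner-occupied, North: 0.07 × 63 = 4.41
  owner-occupied, South: 0.42 × 70 = 29.4
  private rental, North: 0.1 × 15 = 1.5
  private rental, South: 0.16 × 17 = 2.72
  social housing, North: 0.09 × 58 = 5.22
  social housing, South: 0.16 × 23 = 3.68
Post-stratified estimate = 46.93 → 46.9.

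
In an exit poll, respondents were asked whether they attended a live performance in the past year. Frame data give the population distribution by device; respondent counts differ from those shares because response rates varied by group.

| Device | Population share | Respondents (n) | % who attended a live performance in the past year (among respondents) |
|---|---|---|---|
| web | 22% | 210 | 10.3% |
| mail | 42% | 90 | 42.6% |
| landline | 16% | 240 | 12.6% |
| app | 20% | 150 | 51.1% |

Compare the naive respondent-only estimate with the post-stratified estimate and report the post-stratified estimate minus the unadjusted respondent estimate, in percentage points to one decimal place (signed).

Naive respondent-only estimate (weights = respondent counts):
  (210/690)×10.3 + (90/690)×42.6 + (240/690)×12.6 + (150/690)×51.1 = 24.1826%
Post-stratifying to population shares instead:
  0.22×10.3 + 0.42×42.6 + 0.16×12.6 + 0.2×51.1 = 32.394%
Difference = 32.394 − 24.1826 = 8.2114 pp.

+8.2 percentage points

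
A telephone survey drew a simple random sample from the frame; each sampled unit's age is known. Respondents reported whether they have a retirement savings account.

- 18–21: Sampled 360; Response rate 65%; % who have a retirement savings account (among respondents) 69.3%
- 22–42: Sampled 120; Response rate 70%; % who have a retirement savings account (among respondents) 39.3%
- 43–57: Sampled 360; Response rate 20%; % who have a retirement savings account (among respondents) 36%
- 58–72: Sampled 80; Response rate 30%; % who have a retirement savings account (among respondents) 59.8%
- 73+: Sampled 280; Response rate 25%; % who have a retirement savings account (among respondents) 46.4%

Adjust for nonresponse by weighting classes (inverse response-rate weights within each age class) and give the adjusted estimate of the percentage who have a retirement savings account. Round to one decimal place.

Inverse-response-rate weighting restores each class to its sampled count, so class totals weight by n_sampled:
  18–21: 360 × 69.3 = 24,948
  22–42: 120 × 39.3 = 4716
  43–57: 360 × 36 = 12,960
  58–72: 80 × 59.8 = 4784
  73+: 280 × 46.4 = 12,992
Adjusted estimate = 60,400 / 1,200 = 50.3333 → 50.3%.

50.3%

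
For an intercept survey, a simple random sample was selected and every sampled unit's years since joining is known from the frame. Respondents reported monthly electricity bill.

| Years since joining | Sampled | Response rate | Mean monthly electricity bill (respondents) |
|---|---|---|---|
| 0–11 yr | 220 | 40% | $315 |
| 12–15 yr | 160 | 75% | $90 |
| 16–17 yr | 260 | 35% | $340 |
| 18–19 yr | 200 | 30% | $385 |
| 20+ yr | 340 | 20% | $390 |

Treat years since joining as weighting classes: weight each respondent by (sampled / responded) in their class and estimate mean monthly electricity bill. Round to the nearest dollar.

Weighting each respondent by the inverse class response rate inflates each class back to its sampled size, so the class weight is n_sampled:
  0–11 yr: 220 × 315 = 69,300
  12–15 yr: 160 × 90 = 14,400
  16–17 yr: 260 × 340 = 88,400
  18–19 yr: 200 × 385 = 77,000
  20+ yr: 340 × 390 = 132,600
Adjusted estimate = 381,700 / 1,180 = 323.475 → $323.

$323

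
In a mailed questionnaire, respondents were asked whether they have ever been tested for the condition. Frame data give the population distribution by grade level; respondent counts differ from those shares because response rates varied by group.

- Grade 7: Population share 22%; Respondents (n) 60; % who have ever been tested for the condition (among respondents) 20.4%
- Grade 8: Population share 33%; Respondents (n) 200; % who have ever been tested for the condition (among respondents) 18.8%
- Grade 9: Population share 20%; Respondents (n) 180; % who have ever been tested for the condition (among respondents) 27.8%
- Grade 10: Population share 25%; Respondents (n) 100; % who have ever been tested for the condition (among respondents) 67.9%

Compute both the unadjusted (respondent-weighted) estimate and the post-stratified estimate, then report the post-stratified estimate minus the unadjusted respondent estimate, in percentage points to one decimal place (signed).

Unadjusted (pooled respondent) estimate weights by respondent counts:
  (60/540)×20.4 + (200/540)×18.8 + (180/540)×27.8 + (100/540)×67.9 = 31.0704%
Post-stratifying to population shares instead:
  0.22×20.4 + 0.33×18.8 + 0.2×27.8 + 0.25×67.9 = 33.227%
Difference = 33.227 − 31.0704 = 2.1566 pp.

+2.2 percentage points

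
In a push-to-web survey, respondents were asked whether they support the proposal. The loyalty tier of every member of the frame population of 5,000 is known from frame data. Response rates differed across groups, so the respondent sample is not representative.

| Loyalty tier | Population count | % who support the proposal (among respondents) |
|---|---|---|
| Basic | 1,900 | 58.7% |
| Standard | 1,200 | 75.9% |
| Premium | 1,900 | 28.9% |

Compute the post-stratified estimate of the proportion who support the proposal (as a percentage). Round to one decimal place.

Post-stratification weights by population share, not respondent share:
  Basic: (1,900/5,000) × 58.7 = 22.306
  Standard: (1,200/5,000) × 75.9 = 18.216
  Premium: (1,900/5,000) × 28.9 = 10.982
Post-stratified estimate = 51.504 → 51.5%.

51.5%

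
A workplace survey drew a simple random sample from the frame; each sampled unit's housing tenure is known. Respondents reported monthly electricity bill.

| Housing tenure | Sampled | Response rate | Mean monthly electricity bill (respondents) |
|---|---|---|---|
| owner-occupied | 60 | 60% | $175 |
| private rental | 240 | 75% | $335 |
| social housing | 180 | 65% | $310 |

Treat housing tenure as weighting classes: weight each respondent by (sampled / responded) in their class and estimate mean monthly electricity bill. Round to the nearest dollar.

$306

With weight = n_sampled/n_responded per class, the weighted class total is n_sampled:
  owner-occupied: 60 × 175 = 10,500
  private rental: 240 × 335 = 80,400
  social housing: 180 × 310 = 55,800
Adjusted estimate = 146,700 / 480 = 305.625 → $306.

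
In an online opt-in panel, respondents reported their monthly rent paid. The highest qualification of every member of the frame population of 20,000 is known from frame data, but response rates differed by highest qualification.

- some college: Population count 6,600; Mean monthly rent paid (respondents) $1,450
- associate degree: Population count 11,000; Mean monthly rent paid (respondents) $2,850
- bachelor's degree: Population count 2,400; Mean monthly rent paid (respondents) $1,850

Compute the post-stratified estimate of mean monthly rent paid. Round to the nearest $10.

Weight each group's respondent value by its population share:
  some college: (6,600/20,000) × 1450 = 478.5
  associate degree: (11,000/20,000) × 2850 = 1567.5
  bachelor's degree: (2,400/20,000) × 1850 = 222
Post-stratified estimate = 2268 → $2,270.

$2,270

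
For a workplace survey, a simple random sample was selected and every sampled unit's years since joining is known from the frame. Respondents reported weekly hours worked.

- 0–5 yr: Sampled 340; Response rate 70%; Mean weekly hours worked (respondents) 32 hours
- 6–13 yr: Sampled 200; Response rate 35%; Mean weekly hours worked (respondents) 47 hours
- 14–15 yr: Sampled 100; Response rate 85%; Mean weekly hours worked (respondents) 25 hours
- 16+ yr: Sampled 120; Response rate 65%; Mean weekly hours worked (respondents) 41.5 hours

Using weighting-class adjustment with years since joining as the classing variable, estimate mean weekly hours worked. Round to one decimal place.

With weight = n_sampled/n_responded per class, the weighted class total is n_sampled:
  0–5 yr: 340 × 32 = 10,880
  6–13 yr: 200 × 47 = 9400
  14–15 yr: 100 × 25 = 2500
  16+ yr: 120 × 41.5 = 4980
Adjusted estimate = 27,760 / 760 = 36.5263 → 36.5.

36.5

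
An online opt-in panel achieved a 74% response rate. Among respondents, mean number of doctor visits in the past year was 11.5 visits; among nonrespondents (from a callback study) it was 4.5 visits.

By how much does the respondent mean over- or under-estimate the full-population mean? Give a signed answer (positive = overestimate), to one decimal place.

+1.8

Nonresponse fraction = 1 − 0.74 = 0.26.
Bias = (nonresponse fraction) × (respondent mean − nonrespondent mean)
     = 0.26 × (11.5 − 4.5) = 0.26 × 7 = 1.82.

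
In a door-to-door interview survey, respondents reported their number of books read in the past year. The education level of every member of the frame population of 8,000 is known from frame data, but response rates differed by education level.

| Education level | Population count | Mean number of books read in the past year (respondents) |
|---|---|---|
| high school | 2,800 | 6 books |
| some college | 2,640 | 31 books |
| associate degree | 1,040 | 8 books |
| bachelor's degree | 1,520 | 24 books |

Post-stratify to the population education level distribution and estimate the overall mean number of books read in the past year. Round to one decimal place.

17.9

Weight each group's respondent value by its population share:
  high school: (2,800/8,000) × 6 = 2.1
  some college: (2,640/8,000) × 31 = 10.23
  associate degree: (1,040/8,000) × 8 = 1.04
  bachelor's degree: (1,520/8,000) × 24 = 4.56
Post-stratified estimate = 17.93 → 17.9.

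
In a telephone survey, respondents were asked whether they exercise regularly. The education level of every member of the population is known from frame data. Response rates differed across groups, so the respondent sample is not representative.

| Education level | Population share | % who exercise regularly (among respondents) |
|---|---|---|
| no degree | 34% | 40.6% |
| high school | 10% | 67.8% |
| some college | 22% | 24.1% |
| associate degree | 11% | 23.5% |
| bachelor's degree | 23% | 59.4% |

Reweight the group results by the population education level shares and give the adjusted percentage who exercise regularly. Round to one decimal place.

42.1%

Weight each group's respondent value by its population share:
  no degree: 0.34 × 40.6 = 13.804
  high school: 0.1 × 67.8 = 6.78
  some college: 0.22 × 24.1 = 5.302
  associate degree: 0.11 × 23.5 = 2.585
  bachelor's degree: 0.23 × 59.4 = 13.662
Post-stratified estimate = 42.133 → 42.1%.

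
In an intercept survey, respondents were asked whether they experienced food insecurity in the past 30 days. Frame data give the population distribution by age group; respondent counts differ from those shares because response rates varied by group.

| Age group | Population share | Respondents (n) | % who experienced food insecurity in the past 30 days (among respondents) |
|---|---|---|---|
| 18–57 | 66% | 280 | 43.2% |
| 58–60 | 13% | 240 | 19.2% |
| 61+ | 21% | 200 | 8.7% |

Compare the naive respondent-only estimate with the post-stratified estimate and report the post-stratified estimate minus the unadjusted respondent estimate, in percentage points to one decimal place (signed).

Without adjustment, the pooled respondent share is:
  (280/720)×43.2 + (240/720)×19.2 + (200/720)×8.7 = 25.6167%
Post-stratifying to population shares instead:
  0.66×43.2 + 0.13×19.2 + 0.21×8.7 = 32.835%
Difference = 32.835 − 25.6167 = 7.2183 pp.

+7.2 percentage points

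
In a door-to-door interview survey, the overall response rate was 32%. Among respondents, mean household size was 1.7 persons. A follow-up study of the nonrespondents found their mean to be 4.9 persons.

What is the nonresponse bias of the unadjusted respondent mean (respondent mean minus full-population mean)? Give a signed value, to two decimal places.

-2.18

Nonresponse fraction = 1 − 0.32 = 0.68.
Bias = (nonresponse fraction) × (respondent mean − nonrespondent mean)
     = 0.68 × (1.7 − 4.9) = 0.68 × -3.2 = -2.176.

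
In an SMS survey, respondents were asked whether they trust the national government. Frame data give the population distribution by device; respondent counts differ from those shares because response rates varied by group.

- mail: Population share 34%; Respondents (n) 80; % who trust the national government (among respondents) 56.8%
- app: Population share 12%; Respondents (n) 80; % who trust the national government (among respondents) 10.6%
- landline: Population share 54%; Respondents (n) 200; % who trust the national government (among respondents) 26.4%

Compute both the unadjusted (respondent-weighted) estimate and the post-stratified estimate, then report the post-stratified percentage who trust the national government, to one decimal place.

Without adjustment, the pooled respondent share is:
  (80/360)×56.8 + (80/360)×10.6 + (200/360)×26.4 = 29.6444%
Post-stratified estimate weights by population shares:
  0.34×56.8 + 0.12×10.6 + 0.54×26.4 = 34.84%

34.8%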